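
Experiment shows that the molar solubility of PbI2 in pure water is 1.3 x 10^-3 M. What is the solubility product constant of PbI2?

PbI2(s) <=> Pb^2+ + 2 I^-
With molar solubility s: [Pb^2+] = s, [I^-] = 2s.
Ksp = [Pb^2+][I^-]^2
So Ksp = s × (2s)^2 = 4s^3
With s = 1.3 × 10^-3: Ksp = 8.8 x 10^-9

Ksp ≈ 8.8e-9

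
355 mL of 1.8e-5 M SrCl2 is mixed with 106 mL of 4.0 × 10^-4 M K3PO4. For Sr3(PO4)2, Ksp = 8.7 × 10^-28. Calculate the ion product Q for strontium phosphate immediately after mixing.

2.3 × 10^-23

Total volume = 355 + 106 = 461 mL.
[Sr^2+] = 1.8 x 10^-5 × (355/461) = 1.39 x 10^-5 M
[PO4^3-] = 4.0 × 10^-4 × (106/461) = 9.20 x 10^-5 M
Sr3(PO4)2(s) ⇌ 3 Sr^2+(aq) + 2 PO4^3-(aq), so Q = [Sr^2+]^3[PO4^3-]^2
Q = (1.39 × 10^-5)^3(9.20 x 10^-5)^2 = 2.3 × 10^-23
Q > Ksp, so Sr3(PO4)2 will precipitate.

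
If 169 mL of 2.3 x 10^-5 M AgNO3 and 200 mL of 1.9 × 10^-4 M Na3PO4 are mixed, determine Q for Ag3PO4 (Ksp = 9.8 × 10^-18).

Total volume = 169 + 200 = 369 mL.
[Ag^+] = 2.3 × 10^-5 × (169/369) = 1.05 × 10^-5 M
[PO4^3-] = 1.9 × 10^-4 × (200/369) = 1.03 × 10^-4 M
Ag3PO4(s) ⇌ 3 Ag^+(aq) + PO4^3-(aq), so Q = [Ag^+]^3[PO4^3-]
Q = (1.05 × 10^-5)^3(1.03 × 10^-4) = 1.2 × 10^-19
Q < Ksp, so no precipitate of Ag3PO4 forms.

1.2e-19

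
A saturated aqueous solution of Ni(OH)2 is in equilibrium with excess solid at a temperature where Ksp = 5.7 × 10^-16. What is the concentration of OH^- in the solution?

Ni(OH)2(s) <=> Ni^2+(aq) + 2 OH^-(aq)
Ksp = [Ni^2+][OH^-]^2
Let s = molar solubility. Then [Ni^2+] = s and [OH^-] = 2s.
So Ksp = s × (2s)^2 = 4s^3
s = (5.7 × 10^-16 / 4)^(1/3) = 5.22 × 10^-6 M
[OH^-] = 2s = 1.0 x 10^-5 M

[OH^-] ≈ 1.0 × 10^-5 M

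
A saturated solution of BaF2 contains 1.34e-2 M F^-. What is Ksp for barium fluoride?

BaF2(s) ⇌ Ba^2+ + 2 F^-
Stoichiometry gives [Ba^2+] = (1/2)[F^-] = 6.700 × 10^-3 M.
Ksp = [Ba^2+][F^-]^2
Ksp = 6.700 x 10^-3 × (1.34 x 10^-2)^2 = 1.20 × 10^-6

Ksp ≈ 1.20 × 10^-6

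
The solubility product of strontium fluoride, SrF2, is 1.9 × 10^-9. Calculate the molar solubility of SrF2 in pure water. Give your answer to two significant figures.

SrF2(s) ⇌ Sr^2+ + 2 F^-
Ksp = [Sr^2+][F^-]^2
If s mol/L of SrF2 dissolves, [Sr^2+] = s and [F^-] = 2s.
So Ksp = s × (2s)^2 = 4s^3
Solving, s = (1.9 × 10^-9/4)^(1/3) = 7.8 × 10^-4 M

s ≈ 7.8 × 10^-4 M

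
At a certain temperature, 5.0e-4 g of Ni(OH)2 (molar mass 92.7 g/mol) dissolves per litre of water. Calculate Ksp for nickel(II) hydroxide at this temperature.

6.3 × 10^-16

Molar solubility s = (5.0 × 10^-4 g/L) / (92.7 g/mol) = 5.39 × 10^-6 M.
Ni(OH)2(s) ⇌ Ni^2+(aq) + 2 OH^-(aq)
For each mole of Ni(OH)2 that dissolves: [Ni^2+] = s, [OH^-] = 2s.
Ksp = [Ni^2+][OH^-]^2
Substituting: Ksp = s(2s)^2 = 4s^3
With s = 5.39 × 10^-6: Ksp = 6.3 x 10^-16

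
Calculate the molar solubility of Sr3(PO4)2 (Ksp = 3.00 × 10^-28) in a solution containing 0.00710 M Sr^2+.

1.45 × 10^-11 M

Sr3(PO4)2(s) ⇌ 3 Sr^2+(aq) + 2 PO4^3-(aq)
Ksp = [Sr^2+]^3[PO4^3-]^2
Let s = moles of Sr3(PO4)2 that dissolve per litre. [Sr^2+] = 0.00710 + 3s ≈ 0.00710, [PO4^3-] = 2s (Ksp is small, so little additional dissolves).
Ksp ≈ (0.00710)^3 × (2s)^2
s = 1.45 × 10^-11 M
Check: 3s = 4.3 × 10^-11 ≪ 0.00710, so the approximation is valid.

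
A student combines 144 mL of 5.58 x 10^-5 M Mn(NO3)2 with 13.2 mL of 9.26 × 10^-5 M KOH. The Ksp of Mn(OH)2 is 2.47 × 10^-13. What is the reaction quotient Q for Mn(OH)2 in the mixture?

Q = 3.09 × 10^-15

Total volume = 144 + 13.2 = 157.2 mL.
[Mn^2+] = 5.58 x 10^-5 × (144/157.2) = 5.111 x 10^-5 M
[OH^-] = 9.26 × 10^-5 × (13.2/157.2) = 7.776 × 10^-6 M
Mn(OH)2(s) ⇌ Mn^2+(aq) + 2 OH^-(aq), so Q = [Mn^2+][OH^-]^2
Q = (5.111 × 10^-5)(7.776 × 10^-6)^2 = 3.09 x 10^-15
Q < Ksp, so no precipitate of Mn(OH)2 forms.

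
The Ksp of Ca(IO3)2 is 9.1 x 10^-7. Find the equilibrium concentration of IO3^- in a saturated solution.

1.2 × 10^-2 M

Ca(IO3)2(s) <=> Ca^2+(aq) + 2 IO3^-(aq)
Ksp = [Ca^2+][IO3^-]^2
For each mole of Ca(IO3)2 that dissolves: [Ca^2+] = s, [IO3^-] = 2s.
Substituting: Ksp = s(2s)^2 = 4s^3
s^3 = 9.1 x 10^-7 / 4, so s = 6.10 × 10^-3 M
[IO3^-] = 2s = 1.2 × 10^-2 M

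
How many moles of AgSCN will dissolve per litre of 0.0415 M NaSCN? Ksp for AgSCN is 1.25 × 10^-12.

3.01 × 10^-11 M

AgSCN(s) <=> Ag^+(aq) + SCN^-(aq)
Ksp = [Ag^+][SCN^-]
Let s be the molar solubility in this solution. [Ag^+] = s, [SCN^-] = 0.0415 + s ≈ 0.0415 (since SCN^- from NaSCN dominates).
Ksp ≈ s × 0.0415
s = 3.01 x 10^-11 M
Check: s = 3.0 × 10^-11 ≪ 0.0415, so the approximation is valid.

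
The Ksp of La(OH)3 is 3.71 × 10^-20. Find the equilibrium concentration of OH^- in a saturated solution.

[OH^-] = 1.83 x 10^-5 M

La(OH)3(s) ⇌ La^3+(aq) + 3 OH^-(aq)
Ksp = [La^3+][OH^-]^3
For each mole of La(OH)3 that dissolves: [La^3+] = s, [OH^-] = 3s.
Ksp = s(3s)^3 = 27s^4
s^4 = 3.71 × 10^-20 / 27, so s = 6.088 × 10^-6 M
[OH^-] = 3s = 1.83 x 10^-5 M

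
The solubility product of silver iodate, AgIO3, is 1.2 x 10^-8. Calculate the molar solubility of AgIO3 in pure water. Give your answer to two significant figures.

AgIO3(s) <=> Ag^+(aq) + IO3^-(aq)
Ksp = [Ag^+][IO3^-]
If s mol/L of AgIO3 dissolves, [Ag^+] = s and [IO3^-] = s.
Ksp = s^2
s = √(1.2 x 10^-8) = 1.1 x 10^-4 M

s ≈ 1.1e-4 M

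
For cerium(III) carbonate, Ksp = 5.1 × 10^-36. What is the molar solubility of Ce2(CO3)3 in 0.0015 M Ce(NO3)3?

s ≈ 4.4 x 10^-11 M

Ce2(CO3)3(s) <=> 2 Ce^3+ + 3 CO3^2-
Ksp = [Ce^3+]^2[CO3^2-]^3
Let s be the molar solubility in this solution. [Ce^3+] = 0.0015 + 2s ≈ 0.0015, [CO3^2-] = 3s (common-ion effect: Ce^3+ is already 0.0015 M).
Ksp ≈ (0.0015)^2 × (3s)^3
s = 4.4 × 10^-11 M
Check: 2s = 8.8 × 10^-11 ≪ 0.0015, so the approximation is valid.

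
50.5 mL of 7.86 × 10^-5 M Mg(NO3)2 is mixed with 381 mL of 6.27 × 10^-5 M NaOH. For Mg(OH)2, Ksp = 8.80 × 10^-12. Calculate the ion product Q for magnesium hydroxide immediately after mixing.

Total volume = 50.5 + 381 = 431.5 mL.
[Mg^2+] = 7.86 x 10^-5 × (50.5/431.5) = 9.199 x 10^-6 M
[OH^-] = 6.27 × 10^-5 × (381/431.5) = 5.536 × 10^-5 M
Mg(OH)2(s) <=> Mg^2+ + 2 OH^-, so Q = [Mg^2+][OH^-]^2
Q = (9.199 × 10^-6)(5.536 × 10^-5)^2 = 2.82 × 10^-14
Q < Ksp, so no precipitate of Mg(OH)2 forms.

2.82 × 10^-14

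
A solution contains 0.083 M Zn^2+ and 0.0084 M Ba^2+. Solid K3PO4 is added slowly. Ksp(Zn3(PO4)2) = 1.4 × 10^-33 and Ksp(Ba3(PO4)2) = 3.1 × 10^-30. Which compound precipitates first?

Precipitation of each salt starts when its ion product equals its Ksp.
For Zn3(PO4)2: 1.4 × 10^-33 = (0.083)^3 × [PO4^3-]^2  ⇒  [PO4^3-] = 1.6 x 10^-15 M.
For Ba3(PO4)2: 3.1 × 10^-30 = (0.0084)^3 × [PO4^3-]^2  ⇒  [PO4^3-] = 2.3 × 10^-12 M.
The salt with the lower threshold [PO4^3-] precipitates first: Zn3(PO4)2.

Zn3(PO4)2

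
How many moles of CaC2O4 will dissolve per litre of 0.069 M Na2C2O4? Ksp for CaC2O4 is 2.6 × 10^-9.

CaC2O4(s) <=> Ca^2+ + C2O4^2-
Ksp = [Ca^2+][C2O4^2-]
Let s = moles of CaC2O4 that dissolve per litre. [Ca^2+] = s, [C2O4^2-] = 0.069 + s ≈ 0.069 (common-ion effect: C2O4^2- is already 0.069 M).
Ksp ≈ s × 0.069
s = 3.8 × 10^-8 M
Check: s = 3.8 x 10^-8 ≪ 0.069, so the approximation is valid.

s ≈ 3.8 × 10^-8 M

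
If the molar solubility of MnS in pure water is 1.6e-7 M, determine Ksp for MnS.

MnS(s) <=> Mn^2+(aq) + S^2-(aq)
If s mol/L of MnS dissolves, [Mn^2+] = s and [S^2-] = s.
Ksp = [Mn^2+][S^2-]
Ksp = s^2
With s = 1.6 x 10^-7: Ksp = 2.6 × 10^-14

Ksp = 2.6 × 10^-14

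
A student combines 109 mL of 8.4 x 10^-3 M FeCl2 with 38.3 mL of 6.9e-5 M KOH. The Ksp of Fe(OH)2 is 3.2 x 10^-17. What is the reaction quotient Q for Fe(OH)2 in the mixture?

Total volume = 109 + 38.3 = 147.3 mL.
[Fe^2+] = 8.4 × 10^-3 × (109/147.3) = 6.22 × 10^-3 M
[OH^-] = 6.9 × 10^-5 × (38.3/147.3) = 1.79 × 10^-5 M
Fe(OH)2(s) ⇌ Fe^2+ + 2 OH^-, so Q = [Fe^2+][OH^-]^2
Q = (6.22 × 10^-3)(1.79 × 10^-5)^2 = 2.0 × 10^-12
Q > Ksp, so Fe(OH)2 will precipitate.

2.0 × 10^-12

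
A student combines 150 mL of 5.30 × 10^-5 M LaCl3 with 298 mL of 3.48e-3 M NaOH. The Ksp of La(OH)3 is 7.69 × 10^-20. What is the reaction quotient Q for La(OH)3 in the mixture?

Total volume = 150 + 298 = 448 mL.
[La^3+] = 5.30 x 10^-5 × (150/448) = 1.775 x 10^-5 M
[OH^-] = 3.48 × 10^-3 × (298/448) = 2.315 × 10^-3 M
La(OH)3(s) ⇌ La^3+ + 3 OH^-, so Q = [La^3+][OH^-]^3
Q = (1.775 × 10^-5)(2.315 x 10^-3)^3 = 2.20 × 10^-13
Q > Ksp, so La(OH)3 will precipitate.

2.20e-13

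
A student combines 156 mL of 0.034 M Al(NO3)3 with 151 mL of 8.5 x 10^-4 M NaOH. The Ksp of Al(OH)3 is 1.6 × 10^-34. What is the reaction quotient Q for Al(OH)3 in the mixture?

Q ≈ 1.3 × 10^-12

Total volume = 156 + 151 = 307 mL.
[Al^3+] = 3.4 x 10^-2 × (156/307) = 1.73 × 10^-2 M
[OH^-] = 8.5 × 10^-4 × (151/307) = 4.18 × 10^-4 M
Al(OH)3(s) ⇌ Al^3+(aq) + 3 OH^-(aq), so Q = [Al^3+][OH^-]^3
Q = (1.73 × 10^-2)(4.18 × 10^-4)^3 = 1.3 x 10^-12
Q > Ksp, so Al(OH)3 will precipitate.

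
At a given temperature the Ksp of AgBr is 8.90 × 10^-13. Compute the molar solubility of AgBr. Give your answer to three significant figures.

9.43 x 10^-7 M

AgBr(s) ⇌ Ag^+(aq) + Br^-(aq)
Ksp = [Ag^+][Br^-]
If s mol/L of AgBr dissolves, [Ag^+] = s and [Br^-] = s.
Ksp = (s)(s) = s^2
s = √(8.90 × 10^-13) = 9.43 × 10^-7 M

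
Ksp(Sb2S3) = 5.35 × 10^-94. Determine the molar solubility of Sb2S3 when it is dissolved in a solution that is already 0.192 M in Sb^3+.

s = 8.13e-32 M

Sb2S3(s) ⇌ 2 Sb^3+(aq) + 3 S^2-(aq)
Ksp = [Sb^3+]^2[S^2-]^3
If s mol/L dissolves here, [Sb^3+] = 0.192 + 2s ≈ 0.192, [S^2-] = 3s (Ksp is small, so little additional dissolves).
Ksp ≈ (0.192)^2 × (3s)^3
s = 8.13 × 10^-32 M
Check: 2s = 1.6 × 10^-31 ≪ 0.192, so the approximation is valid.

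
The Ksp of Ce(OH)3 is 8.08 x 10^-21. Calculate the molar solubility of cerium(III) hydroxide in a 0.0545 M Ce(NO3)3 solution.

Ce(OH)3(s) <=> Ce^3+(aq) + 3 OH^-(aq)
Ksp = [Ce^3+][OH^-]^3
Let s be the molar solubility in this solution. [Ce^3+] = 0.0545 + s ≈ 0.0545, [OH^-] = 3s (since Ce^3+ from Ce(NO3)3 dominates).
Ksp ≈ 0.0545 × (3s)^3
s = 1.76 × 10^-7 M
Check: s = 1.8 × 10^-7 ≪ 0.0545, so the approximation is valid.

1.76 × 10^-7 M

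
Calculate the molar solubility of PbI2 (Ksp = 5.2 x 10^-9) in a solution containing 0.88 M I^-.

s ≈ 6.7 x 10^-9 M

PbI2(s) ⇌ Pb^2+ + 2 I^-
Ksp = [Pb^2+][I^-]^2
Let s = moles of PbI2 that dissolve per litre. [Pb^2+] = s, [I^-] = 0.88 + 2s ≈ 0.88 (Ksp is small, so little additional dissolves).
Ksp ≈ s × (0.88)^2
s = 6.7 × 10^-9 M
Check: 2s = 1.3 x 10^-8 ≪ 0.88, so the approximation is valid.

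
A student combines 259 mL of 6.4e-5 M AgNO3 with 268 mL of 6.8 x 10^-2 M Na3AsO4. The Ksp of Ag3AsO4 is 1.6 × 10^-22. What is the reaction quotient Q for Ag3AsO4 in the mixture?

1.1 × 10^-15

Total volume = 259 + 268 = 527 mL.
[Ag^+] = 6.4 × 10^-5 × (259/527) = 3.15 x 10^-5 M
[AsO4^3-] = 6.8 × 10^-2 × (268/527) = 3.46 × 10^-2 M
Ag3AsO4(s) ⇌ 3 Ag^+ + AsO4^3-, so Q = [Ag^+]^3[AsO4^3-]
Q = (3.15 x 10^-5)^3(3.46 × 10^-2) = 1.1 × 10^-15
Q > Ksp, so Ag3AsO4 will precipitate.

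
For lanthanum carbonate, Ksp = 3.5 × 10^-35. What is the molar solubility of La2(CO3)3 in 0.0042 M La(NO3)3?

La2(CO3)3(s) ⇌ 2 La^3+ + 3 CO3^2-
Ksp = [La^3+]^2[CO3^2-]^3
Let s = moles of La2(CO3)3 that dissolve per litre. [La^3+] = 0.0042 + 2s ≈ 0.0042, [CO3^2-] = 3s (Ksp is small, so little additional dissolves).
Ksp ≈ (0.0042)^2 × (3s)^3
s = 4.2 × 10^-11 M
Check: 2s = 8.4 × 10^-11 ≪ 0.0042, so the approximation is valid.

s = 4.2e-11 M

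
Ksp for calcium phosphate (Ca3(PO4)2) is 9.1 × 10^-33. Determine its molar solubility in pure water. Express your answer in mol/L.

Ca3(PO4)2(s) <=> 3 Ca^2+ + 2 PO4^3-
Ksp = [Ca^2+]^3[PO4^3-]^2
Let s = molar solubility. Then [Ca^2+] = 3s and [PO4^3-] = 2s.
So Ksp = (3s)^3 × (2s)^2 = 108s^5
s^5 = 9.1 × 10^-33 / 108, so s = 1.5 x 10^-7 M

s = 1.5 × 10^-7 M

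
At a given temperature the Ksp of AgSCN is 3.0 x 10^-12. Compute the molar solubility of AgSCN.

AgSCN(s) ⇌ Ag^+(aq) + SCN^-(aq)
Ksp = [Ag^+][SCN^-]
For each mole of AgSCN that dissolves: [Ag^+] = s, [SCN^-] = s.
Ksp = s^2
s = (3.0 x 10^-12)^(1/2) = 1.7 × 10^-6 M

s = 1.7 × 10^-6 M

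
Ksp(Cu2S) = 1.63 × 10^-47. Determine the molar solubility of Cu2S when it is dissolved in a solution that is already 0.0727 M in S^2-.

Cu2S(s) ⇌ 2 Cu^+ + S^2-
Ksp = [Cu^+]^2[S^2-]
Let s be the molar solubility in this solution. [Cu^+] = 2s, [S^2-] = 0.0727 + s ≈ 0.0727 (common-ion effect: S^2- is already 0.0727 M).
Ksp ≈ (2s)^2 × 0.0727
s = 7.49 × 10^-24 M
Check: s = 7.5 x 10^-24 ≪ 0.0727, so the approximation is valid.

7.49 × 10^-24 M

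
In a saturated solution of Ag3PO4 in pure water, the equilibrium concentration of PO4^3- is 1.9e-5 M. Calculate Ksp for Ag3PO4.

Ag3PO4(s) ⇌ 3 Ag^+ + PO4^3-
Stoichiometry gives [Ag^+] = (3/1)[PO4^3-] = 5.70 x 10^-5 M.
Ksp = [Ag^+]^3[PO4^3-]
Ksp = (5.70 × 10^-5)^3 × 1.9 x 10^-5 = 3.5 × 10^-18

Ksp = 3.5 x 10^-18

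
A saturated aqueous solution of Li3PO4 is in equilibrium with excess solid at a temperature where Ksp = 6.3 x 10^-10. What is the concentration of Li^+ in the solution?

Li3PO4(s) ⇌ 3 Li^+ + PO4^3-
Ksp = [Li^+]^3[PO4^3-]
If s mol/L of Li3PO4 dissolves, [Li^+] = 3s and [PO4^3-] = s.
Ksp = (3s)^3s = 27s^4
Solving, s = (6.3 x 10^-10/27)^(1/4) = 2.20 x 10^-3 M
[Li^+] = 3s = 6.6 x 10^-3 M

[Li^+] = 6.6e-3 M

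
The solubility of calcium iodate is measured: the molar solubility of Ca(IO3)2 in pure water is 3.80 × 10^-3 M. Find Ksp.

Ca(IO3)2(s) <=> Ca^2+(aq) + 2 IO3^-(aq)
If s mol/L of Ca(IO3)2 dissolves, [Ca^2+] = s and [IO3^-] = 2s.
Ksp = [Ca^2+][IO3^-]^2
Ksp = s(2s)^2 = 4s^3
Ksp = 4 × (3.80 × 10^-3)^3 = 2.19 × 10^-7

2.19 x 10^-7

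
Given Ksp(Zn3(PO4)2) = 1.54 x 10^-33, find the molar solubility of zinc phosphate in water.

s ≈ 1.07 x 10^-7 M

Zn3(PO4)2(s) <=> 3 Zn^2+ + 2 PO4^3-
Ksp = [Zn^2+]^3[PO4^3-]^2
With molar solubility s: [Zn^2+] = 3s, [PO4^3-] = 2s.
So Ksp = (3s)^3 × (2s)^2 = 108s^5
Solving, s = (1.54 x 10^-33/108)^(1/5) = 1.07 × 10^-7 M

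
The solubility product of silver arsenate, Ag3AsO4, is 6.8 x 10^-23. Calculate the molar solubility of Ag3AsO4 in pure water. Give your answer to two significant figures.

1.3 × 10^-6 M

Ag3AsO4(s) <=> 3 Ag^+ + AsO4^3-
Ksp = [Ag^+]^3[AsO4^3-]
For each mole of Ag3AsO4 that dissolves: [Ag^+] = 3s, [AsO4^3-] = s.
Ksp = (3s)^3s = 27s^4
Solving, s = (6.8 x 10^-23/27)^(1/4) = 1.3 × 10^-6 M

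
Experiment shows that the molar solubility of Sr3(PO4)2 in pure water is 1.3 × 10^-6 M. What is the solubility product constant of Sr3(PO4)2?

4.0e-28

Sr3(PO4)2(s) ⇌ 3 Sr^2+(aq) + 2 PO4^3-(aq)
For each mole of Sr3(PO4)2 that dissolves: [Sr^2+] = 3s, [PO4^3-] = 2s.
Ksp = [Sr^2+]^3[PO4^3-]^2
Substituting: Ksp = (3s)^3(2s)^2 = 108s^5
With s = 1.3 × 10^-6: Ksp = 4.0 × 10^-28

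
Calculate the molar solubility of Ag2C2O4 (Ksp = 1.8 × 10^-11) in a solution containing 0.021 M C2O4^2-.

s = 1.5e-5 M

Ag2C2O4(s) ⇌ 2 Ag^+(aq) + C2O4^2-(aq)
Ksp = [Ag^+]^2[C2O4^2-]
Let s be the molar solubility in this solution. [Ag^+] = 2s, [C2O4^2-] = 0.021 + s ≈ 0.021 (Ksp is small, so little additional dissolves).
Ksp ≈ (2s)^2 × 0.021
s = 1.5 x 10^-5 M
Check: s = 1.5 x 10^-5 ≪ 0.021, so the approximation is valid.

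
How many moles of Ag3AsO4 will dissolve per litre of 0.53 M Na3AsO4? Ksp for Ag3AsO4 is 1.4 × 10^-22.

Ag3AsO4(s) ⇌ 3 Ag^+(aq) + AsO4^3-(aq)
Ksp = [Ag^+]^3[AsO4^3-]
If s mol/L dissolves here, [Ag^+] = 3s, [AsO4^3-] = 0.53 + s ≈ 0.53 (Ksp is small, so little additional dissolves).
Ksp ≈ (3s)^3 × 0.53
s = 2.1 x 10^-8 M
Check: s = 2.1 × 10^-8 ≪ 0.53, so the approximation is valid.

s = 2.1 × 10^-8 M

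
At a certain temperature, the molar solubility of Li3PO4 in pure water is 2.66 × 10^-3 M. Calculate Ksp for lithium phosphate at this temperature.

Li3PO4(s) ⇌ 3 Li^+ + PO4^3-
For each mole of Li3PO4 that dissolves: [Li^+] = 3s, [PO4^3-] = s.
Ksp = [Li^+]^3[PO4^3-]
So Ksp = (3s)^3 × s = 27s^4
Ksp = 27 × (2.66 × 10^-3)^4 = 1.35 × 10^-9

Ksp = 1.35 × 10^-9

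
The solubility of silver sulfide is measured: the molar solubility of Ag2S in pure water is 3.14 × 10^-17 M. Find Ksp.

Ksp ≈ 1.24 x 10^-49

Ag2S(s) ⇌ 2 Ag^+ + S^2-
For each mole of Ag2S that dissolves: [Ag^+] = 2s, [S^2-] = s.
Ksp = [Ag^+]^2[S^2-]
Substituting: Ksp = (2s)^2s = 4s^3
With s = 3.14 x 10^-17: Ksp = 1.24 x 10^-49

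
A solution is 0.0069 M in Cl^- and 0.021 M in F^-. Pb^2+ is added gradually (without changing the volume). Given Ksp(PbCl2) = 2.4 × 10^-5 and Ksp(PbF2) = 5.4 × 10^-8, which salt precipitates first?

Each salt begins to precipitate when Q = Ksp, i.e. when [Pb^2+] reaches its threshold.
For PbCl2: 2.4 × 10^-5 = (0.0069)^2 × [Pb^2+]  ⇒  [Pb^2+] = 5.0 × 10^-1 M.
For PbF2: 5.4 × 10^-8 = (0.021)^2 × [Pb^2+]  ⇒  [Pb^2+] = 1.2 x 10^-4 M.
The salt with the lower threshold [Pb^2+] precipitates first: PbF2.

PbF2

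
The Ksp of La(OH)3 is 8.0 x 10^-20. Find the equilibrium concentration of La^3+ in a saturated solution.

La(OH)3(s) <=> La^3+(aq) + 3 OH^-(aq)
Ksp = [La^3+][OH^-]^3
If s mol/L of La(OH)3 dissolves, [La^3+] = s and [OH^-] = 3s.
So Ksp = s × (3s)^3 = 27s^4
s^4 = 8.0 x 10^-20 / 27, so s = 7.38 × 10^-6 M
[La^3+] = s = 7.4 × 10^-6 M

[La^3+] ≈ 7.4 × 10^-6 M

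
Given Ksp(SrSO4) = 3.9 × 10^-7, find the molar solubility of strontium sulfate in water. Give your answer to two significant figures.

SrSO4(s) ⇌ Sr^2+(aq) + SO4^2-(aq)
Ksp = [Sr^2+][SO4^2-]
For each mole of SrSO4 that dissolves: [Sr^2+] = s, [SO4^2-] = s.
Ksp = s^2
s = √(3.9 × 10^-7) = 6.2 x 10^-4 M

s ≈ 6.2 × 10^-4 M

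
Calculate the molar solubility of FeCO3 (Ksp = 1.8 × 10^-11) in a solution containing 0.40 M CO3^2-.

FeCO3(s) ⇌ Fe^2+ + CO3^2-
Ksp = [Fe^2+][CO3^2-]
Let s be the molar solubility in this solution. [Fe^2+] = s, [CO3^2-] = 0.40 + s ≈ 0.40 (common-ion effect: CO3^2- is already 0.40 M).
Ksp ≈ s × 0.40
s = 4.5 × 10^-11 M
Check: s = 4.5 × 10^-11 ≪ 0.40, so the approximation is valid.

4.5 × 10^-11 M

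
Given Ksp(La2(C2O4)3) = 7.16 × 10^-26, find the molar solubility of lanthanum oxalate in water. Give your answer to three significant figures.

s = 3.67e-6 M

La2(C2O4)3(s) ⇌ 2 La^3+(aq) + 3 C2O4^2-(aq)
Ksp = [La^3+]^2[C2O4^2-]^3
For each mole of La2(C2O4)3 that dissolves: [La^3+] = 2s, [C2O4^2-] = 3s.
So Ksp = (2s)^2 × (3s)^3 = 108s^5
s = (7.16 × 10^-26 / 108)^(1/5) = 3.67 x 10^-6 M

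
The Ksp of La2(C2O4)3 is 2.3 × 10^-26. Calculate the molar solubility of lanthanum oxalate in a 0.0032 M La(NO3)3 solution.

s ≈ 4.4 × 10^-8 M

La2(C2O4)3(s) ⇌ 2 La^3+ + 3 C2O4^2-
Ksp = [La^3+]^2[C2O4^2-]^3
If s mol/L dissolves here, [La^3+] = 0.0032 + 2s ≈ 0.0032, [C2O4^2-] = 3s (since La^3+ from La(NO3)3 dominates).
Ksp ≈ (0.0032)^2 × (3s)^3
s = 4.4 x 10^-8 M
Check: 2s = 8.7 x 10^-8 ≪ 0.0032, so the approximation is valid.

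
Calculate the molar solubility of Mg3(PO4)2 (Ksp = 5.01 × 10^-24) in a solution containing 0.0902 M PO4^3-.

Mg3(PO4)2(s) ⇌ 3 Mg^2+(aq) + 2 PO4^3-(aq)
Ksp = [Mg^2+]^3[PO4^3-]^2
Let s = moles of Mg3(PO4)2 that dissolve per litre. [Mg^2+] = 3s, [PO4^3-] = 0.0902 + 2s ≈ 0.0902 (Ksp is small, so little additional dissolves).
Ksp ≈ (3s)^3 × (0.0902)^2
s = 2.84 × 10^-8 M
Check: 2s = 5.7 × 10^-8 ≪ 0.0902, so the approximation is valid.

2.84 x 10^-8 M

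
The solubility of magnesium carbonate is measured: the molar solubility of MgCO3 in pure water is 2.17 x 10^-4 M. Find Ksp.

4.71 × 10^-8

MgCO3(s) ⇌ Mg^2+(aq) + CO3^2-(aq)
If s mol/L of MgCO3 dissolves, [Mg^2+] = s and [CO3^2-] = s.
Ksp = [Mg^2+][CO3^2-]
Ksp = (s)(s) = s^2
With s = 2.17 x 10^-4: Ksp = 4.71 × 10^-8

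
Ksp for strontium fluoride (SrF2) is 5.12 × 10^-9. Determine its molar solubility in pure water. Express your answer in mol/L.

SrF2(s) ⇌ Sr^2+ + 2 F^-
Ksp = [Sr^2+][F^-]^2
If s mol/L of SrF2 dissolves, [Sr^2+] = s and [F^-] = 2s.
Substituting: Ksp = s(2s)^2 = 4s^3
s^3 = 5.12 × 10^-9 / 4, so s = 1.09 × 10^-3 M

1.09 × 10^-3 M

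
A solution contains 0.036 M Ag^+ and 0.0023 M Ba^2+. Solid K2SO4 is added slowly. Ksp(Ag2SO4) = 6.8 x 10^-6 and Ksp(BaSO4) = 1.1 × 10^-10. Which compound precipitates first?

Precipitation of each salt starts when its ion product equals its Ksp.
For Ag2SO4: 6.8 x 10^-6 = (0.036)^2 × [SO4^2-]  ⇒  [SO4^2-] = 5.2 x 10^-3 M.
For BaSO4: 1.1 × 10^-10 = 0.0023 × [SO4^2-]  ⇒  [SO4^2-] = 4.8 × 10^-8 M.
The salt with the lower threshold [SO4^2-] precipitates first: BaSO4.

BaSO4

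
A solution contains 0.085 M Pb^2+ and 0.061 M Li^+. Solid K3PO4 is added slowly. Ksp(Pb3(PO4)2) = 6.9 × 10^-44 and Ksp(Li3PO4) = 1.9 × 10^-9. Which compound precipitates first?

Pb3(PO4)2

Each salt begins to precipitate when Q = Ksp, i.e. when [PO4^3-] reaches its threshold.
For Pb3(PO4)2: 6.9 × 10^-44 = (0.085)^3 × [PO4^3-]^2  ⇒  [PO4^3-] = 1.1 × 10^-20 M.
For Li3PO4: 1.9 × 10^-9 = (0.061)^3 × [PO4^3-]  ⇒  [PO4^3-] = 8.4 × 10^-6 M.
The salt with the lower threshold [PO4^3-] precipitates first: Pb3(PO4)2.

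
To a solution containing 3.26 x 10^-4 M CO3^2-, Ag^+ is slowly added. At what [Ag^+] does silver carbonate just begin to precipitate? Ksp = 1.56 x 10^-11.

Ag2CO3(s) <=> 2 Ag^+(aq) + CO3^2-(aq)
Ksp = [Ag^+]^2[CO3^2-]
Precipitation begins when Q = Ksp. With [CO3^2-] = 3.26 x 10^-4 M:
1.56 x 10^-11 = (3.26 x 10^-4) × [Ag^+]^2
[Ag^+] = (1.56 x 10^-11 / 3.26 x 10^-4)^(1/2) = 2.19 x 10^-4 M

[Ag^+] ≈ 2.19e-4 M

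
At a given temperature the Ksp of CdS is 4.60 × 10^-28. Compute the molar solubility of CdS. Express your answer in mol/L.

CdS(s) <=> Cd^2+(aq) + S^2-(aq)
Ksp = [Cd^2+][S^2-]
With molar solubility s: [Cd^2+] = s, [S^2-] = s.
Ksp = (s)(s) = s^2
s = √(4.60 × 10^-28) = 2.14 × 10^-14 M

s ≈ 2.14 × 10^-14 M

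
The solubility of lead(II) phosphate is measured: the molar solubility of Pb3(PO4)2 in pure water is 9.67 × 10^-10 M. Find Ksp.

Pb3(PO4)2(s) <=> 3 Pb^2+(aq) + 2 PO4^3-(aq)
For each mole of Pb3(PO4)2 that dissolves: [Pb^2+] = 3s, [PO4^3-] = 2s.
Ksp = [Pb^2+]^3[PO4^3-]^2
Substituting: Ksp = (3s)^3(2s)^2 = 108s^5
With s = 9.67 x 10^-10: Ksp = 9.13 x 10^-44

Ksp ≈ 9.13 × 10^-44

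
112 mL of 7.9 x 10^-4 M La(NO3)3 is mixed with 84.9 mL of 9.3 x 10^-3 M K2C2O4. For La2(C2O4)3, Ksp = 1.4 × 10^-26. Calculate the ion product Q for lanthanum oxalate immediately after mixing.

Total volume = 112 + 84.9 = 196.9 mL.
[La^3+] = 7.9 × 10^-4 × (112/196.9) = 4.49 x 10^-4 M
[C2O4^2-] = 9.3 x 10^-3 × (84.9/196.9) = 4.01 x 10^-3 M
La2(C2O4)3(s) <=> 2 La^3+(aq) + 3 C2O4^2-(aq), so Q = [La^3+]^2[C2O4^2-]^3
Q = (4.49 × 10^-4)^2(4.01 x 10^-3)^3 = 1.3 x 10^-14
Q > Ksp, so La2(C2O4)3 will precipitate.

Q ≈ 1.3e-14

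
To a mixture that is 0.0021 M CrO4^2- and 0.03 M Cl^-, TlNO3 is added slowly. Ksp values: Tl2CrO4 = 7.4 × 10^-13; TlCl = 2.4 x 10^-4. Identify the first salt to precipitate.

Each salt begins to precipitate when Q = Ksp, i.e. when [Tl^+] reaches its threshold.
For Tl2CrO4: 7.4 × 10^-13 = 0.0021 × [Tl^+]^2  ⇒  [Tl^+] = 1.9 × 10^-5 M.
For TlCl: 2.4 x 10^-4 = 0.03 × [Tl^+]  ⇒  [Tl^+] = 8.0 × 10^-3 M.
The salt with the lower threshold [Tl^+] precipitates first: Tl2CrO4.

Tl2CrO4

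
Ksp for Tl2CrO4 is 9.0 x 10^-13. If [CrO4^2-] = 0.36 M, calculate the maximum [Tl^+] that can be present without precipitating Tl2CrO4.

Tl2CrO4(s) <=> 2 Tl^+(aq) + CrO4^2-(aq)
Ksp = [Tl^+]^2[CrO4^2-]
Precipitation begins when Q = Ksp. With [CrO4^2-] = 0.36 M:
9.0 x 10^-13 = (0.36) × [Tl^+]^2
[Tl^+] = (9.0 x 10^-13 / 3.6 × 10^-1)^(1/2) = 1.6 x 10^-6 M

[Tl^+] = 1.6 × 10^-6 M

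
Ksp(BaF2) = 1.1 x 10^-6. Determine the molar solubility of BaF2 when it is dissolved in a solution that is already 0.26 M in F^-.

BaF2(s) ⇌ Ba^2+(aq) + 2 F^-(aq)
Ksp = [Ba^2+][F^-]^2
Let s = moles of BaF2 that dissolve per litre. [Ba^2+] = s, [F^-] = 0.26 + 2s ≈ 0.26 (Ksp is small, so little additional dissolves).
Ksp ≈ s × (0.26)^2
s = 1.6 × 10^-5 M
Check: 2s = 3.3 x 10^-5 ≪ 0.26, so the approximation is valid.

s = 1.6 x 10^-5 M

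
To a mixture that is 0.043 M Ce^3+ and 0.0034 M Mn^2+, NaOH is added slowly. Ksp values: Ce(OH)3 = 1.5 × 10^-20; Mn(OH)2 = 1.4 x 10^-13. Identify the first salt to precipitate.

Ce(OH)3

Precipitation of each salt starts when its ion product equals its Ksp.
For Ce(OH)3: 1.5 × 10^-20 = 0.043 × [OH^-]^3  ⇒  [OH^-] = 7.0 x 10^-7 M.
For Mn(OH)2: 1.4 x 10^-13 = 0.0034 × [OH^-]^2  ⇒  [OH^-] = 6.4 × 10^-6 M.
The salt with the lower threshold [OH^-] precipitates first: Ce(OH)3.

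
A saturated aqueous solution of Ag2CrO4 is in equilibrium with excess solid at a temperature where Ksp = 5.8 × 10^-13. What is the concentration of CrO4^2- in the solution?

[CrO4^2-] = 5.3 x 10^-5 M

Ag2CrO4(s) ⇌ 2 Ag^+ + CrO4^2-
Ksp = [Ag^+]^2[CrO4^2-]
Let s = molar solubility. Then [Ag^+] = 2s and [CrO4^2-] = s.
Ksp = (2s)^2s = 4s^3
Solving, s = (5.8 × 10^-13/4)^(1/3) = 5.25 × 10^-5 M
[CrO4^2-] = s = 5.3 × 10^-5 M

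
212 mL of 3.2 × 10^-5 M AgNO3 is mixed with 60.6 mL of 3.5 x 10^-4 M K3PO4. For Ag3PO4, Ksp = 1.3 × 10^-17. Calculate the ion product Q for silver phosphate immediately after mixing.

Q ≈ 1.2 × 10^-18

Total volume = 212 + 60.6 = 272.6 mL.
[Ag^+] = 3.2 × 10^-5 × (212/272.6) = 2.49 × 10^-5 M
[PO4^3-] = 3.5 × 10^-4 × (60.6/272.6) = 7.78 x 10^-5 M
Ag3PO4(s) <=> 3 Ag^+ + PO4^3-, so Q = [Ag^+]^3[PO4^3-]
Q = (2.49 × 10^-5)^3(7.78 × 10^-5) = 1.2 × 10^-18
Q < Ksp, so no precipitate of Ag3PO4 forms.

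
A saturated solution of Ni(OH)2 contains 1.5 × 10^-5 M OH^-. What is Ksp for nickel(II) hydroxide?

Ksp = 1.7 × 10^-15

Ni(OH)2(s) ⇌ Ni^2+ + 2 OH^-
Stoichiometry gives [Ni^2+] = (1/2)[OH^-] = 7.50 x 10^-6 M.
Ksp = [Ni^2+][OH^-]^2
Ksp = 7.50 × 10^-6 × (1.5 × 10^-5)^2 = 1.7 x 10^-15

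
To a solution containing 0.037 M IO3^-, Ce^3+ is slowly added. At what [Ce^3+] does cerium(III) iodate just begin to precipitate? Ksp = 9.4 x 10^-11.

Ce(IO3)3(s) ⇌ Ce^3+ + 3 IO3^-
Ksp = [Ce^3+][IO3^-]^3
Precipitation begins when Q = Ksp. With [IO3^-] = 0.037 M:
9.4 x 10^-11 = (0.037)^3 × [Ce^3+]
[Ce^3+] = (9.4 x 10^-11 / 5.07 × 10^-5) = 1.9 x 10^-6 M

1.9e-6 M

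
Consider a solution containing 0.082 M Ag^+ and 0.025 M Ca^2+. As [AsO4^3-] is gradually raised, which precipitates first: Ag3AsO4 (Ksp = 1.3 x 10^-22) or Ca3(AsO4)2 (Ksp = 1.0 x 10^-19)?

Precipitation of each salt starts when its ion product equals its Ksp.
For Ag3AsO4: 1.3 x 10^-22 = (0.082)^3 × [AsO4^3-]  ⇒  [AsO4^3-] = 2.4 × 10^-19 M.
For Ca3(AsO4)2: 1.0 x 10^-19 = (0.025)^3 × [AsO4^3-]^2  ⇒  [AsO4^3-] = 8.0 × 10^-8 M.
The salt with the lower threshold [AsO4^3-] precipitates first: Ag3AsO4.

Ag3AsO4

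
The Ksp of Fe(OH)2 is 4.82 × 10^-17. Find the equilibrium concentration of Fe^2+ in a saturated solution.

Fe(OH)2(s) ⇌ Fe^2+ + 2 OH^-
Ksp = [Fe^2+][OH^-]^2
With molar solubility s: [Fe^2+] = s, [OH^-] = 2s.
Ksp = s(2s)^2 = 4s^3
s^3 = 4.82 × 10^-17 / 4, so s = 2.293 × 10^-6 M
[Fe^2+] = s = 2.29 x 10^-6 M

[Fe^2+] ≈ 2.29 × 10^-6 M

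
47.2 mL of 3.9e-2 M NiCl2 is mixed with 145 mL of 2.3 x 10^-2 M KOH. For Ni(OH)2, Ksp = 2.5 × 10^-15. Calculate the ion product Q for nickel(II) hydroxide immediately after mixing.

Total volume = 47.2 + 145 = 192.2 mL.
[Ni^2+] = 3.9 × 10^-2 × (47.2/192.2) = 9.58 × 10^-3 M
[OH^-] = 2.3 x 10^-2 × (145/192.2) = 1.74 × 10^-2 M
Ni(OH)2(s) ⇌ Ni^2+ + 2 OH^-, so Q = [Ni^2+][OH^-]^2
Q = (9.58 x 10^-3)(1.74 x 10^-2)^2 = 2.9 × 10^-6
Q > Ksp, so Ni(OH)2 will precipitate.

Q = 2.9 × 10^-6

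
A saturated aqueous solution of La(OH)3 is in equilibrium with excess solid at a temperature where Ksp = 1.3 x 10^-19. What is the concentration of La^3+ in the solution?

La(OH)3(s) ⇌ La^3+(aq) + 3 OH^-(aq)
Ksp = [La^3+][OH^-]^3
With molar solubility s: [La^3+] = s, [OH^-] = 3s.
Substituting: Ksp = s(3s)^3 = 27s^4
s = (1.3 x 10^-19 / 27)^(1/4) = 8.33 × 10^-6 M
[La^3+] = s = 8.3 × 10^-6 M

[La^3+] ≈ 8.3e-6 M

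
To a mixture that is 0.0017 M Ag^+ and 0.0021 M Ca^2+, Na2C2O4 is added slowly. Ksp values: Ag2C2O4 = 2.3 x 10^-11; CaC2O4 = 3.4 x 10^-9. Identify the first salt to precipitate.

Precipitation of each salt starts when its ion product equals its Ksp.
For Ag2C2O4: 2.3 x 10^-11 = (0.0017)^2 × [C2O4^2-]  ⇒  [C2O4^2-] = 8.0 × 10^-6 M.
For CaC2O4: 3.4 x 10^-9 = 0.0021 × [C2O4^2-]  ⇒  [C2O4^2-] = 1.6 x 10^-6 M.
The salt with the lower threshold [C2O4^2-] precipitates first: CaC2O4.

CaC2O4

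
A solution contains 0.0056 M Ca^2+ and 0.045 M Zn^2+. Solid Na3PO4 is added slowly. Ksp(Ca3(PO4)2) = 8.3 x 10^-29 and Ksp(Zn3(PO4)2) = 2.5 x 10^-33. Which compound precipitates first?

Zn3(PO4)2

Each salt begins to precipitate when Q = Ksp, i.e. when [PO4^3-] reaches its threshold.
For Ca3(PO4)2: 8.3 x 10^-29 = (0.0056)^3 × [PO4^3-]^2  ⇒  [PO4^3-] = 2.2 × 10^-11 M.
For Zn3(PO4)2: 2.5 x 10^-33 = (0.045)^3 × [PO4^3-]^2  ⇒  [PO4^3-] = 5.2 × 10^-15 M.
The salt with the lower threshold [PO4^3-] precipitates first: Zn3(PO4)2.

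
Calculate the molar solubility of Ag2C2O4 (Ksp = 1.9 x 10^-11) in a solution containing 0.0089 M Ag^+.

s ≈ 2.4 × 10^-7 M

Ag2C2O4(s) ⇌ 2 Ag^+ + C2O4^2-
Ksp = [Ag^+]^2[C2O4^2-]
If s mol/L dissolves here, [Ag^+] = 0.0089 + 2s ≈ 0.0089, [C2O4^2-] = s (since the Ag^+ already present dominates).
Ksp ≈ (0.0089)^2 × s
s = 2.4 × 10^-7 M
Check: 2s = 4.8 × 10^-7 ≪ 0.0089, so the approximation is valid.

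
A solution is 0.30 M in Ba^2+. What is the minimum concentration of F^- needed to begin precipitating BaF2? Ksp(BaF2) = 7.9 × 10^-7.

[F^-] ≈ 1.6 × 10^-3 M

BaF2(s) <=> Ba^2+(aq) + 2 F^-(aq)
Ksp = [Ba^2+][F^-]^2
Precipitation begins when Q = Ksp. With [Ba^2+] = 0.30 M:
7.9 × 10^-7 = (0.30) × [F^-]^2
[F^-] = (7.9 × 10^-7 / 3.0 × 10^-1)^(1/2) = 1.6 × 10^-3 M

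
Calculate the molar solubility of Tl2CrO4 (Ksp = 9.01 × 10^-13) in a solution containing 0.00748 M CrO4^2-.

s ≈ 5.49e-6 M

Tl2CrO4(s) ⇌ 2 Tl^+(aq) + CrO4^2-(aq)
Ksp = [Tl^+]^2[CrO4^2-]
Let s = moles of Tl2CrO4 that dissolve per litre. [Tl^+] = 2s, [CrO4^2-] = 0.00748 + s ≈ 0.00748 (common-ion effect: CrO4^2- is already 0.00748 M).
Ksp ≈ (2s)^2 × 0.00748
s = 5.49 x 10^-6 M
Check: s = 5.5 × 10^-6 ≪ 0.00748, so the approximation is valid.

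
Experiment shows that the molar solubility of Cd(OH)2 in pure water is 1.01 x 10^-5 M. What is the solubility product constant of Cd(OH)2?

Ksp ≈ 4.12e-15

Cd(OH)2(s) ⇌ Cd^2+ + 2 OH^-
Let s = molar solubility. Then [Cd^2+] = s and [OH^-] = 2s.
Ksp = [Cd^2+][OH^-]^2
Ksp = s(2s)^2 = 4s^3
With s = 1.01 x 10^-5: Ksp = 4.12 × 10^-15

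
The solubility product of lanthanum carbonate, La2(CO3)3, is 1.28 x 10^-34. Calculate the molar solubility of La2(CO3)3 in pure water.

s = 6.53 × 10^-8 M

La2(CO3)3(s) ⇌ 2 La^3+ + 3 CO3^2-
Ksp = [La^3+]^2[CO3^2-]^3
With molar solubility s: [La^3+] = 2s, [CO3^2-] = 3s.
So Ksp = (2s)^2 × (3s)^3 = 108s^5
Solving, s = (1.28 x 10^-34/108)^(1/5) = 6.53 x 10^-8 M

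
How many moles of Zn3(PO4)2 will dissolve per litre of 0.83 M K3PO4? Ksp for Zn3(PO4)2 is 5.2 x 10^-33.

s = 6.5e-12 M

Zn3(PO4)2(s) ⇌ 3 Zn^2+(aq) + 2 PO4^3-(aq)
Ksp = [Zn^2+]^3[PO4^3-]^2
Let s be the molar solubility in this solution. [Zn^2+] = 3s, [PO4^3-] = 0.83 + 2s ≈ 0.83 (Ksp is small, so little additional dissolves).
Ksp ≈ (3s)^3 × (0.83)^2
s = 6.5 × 10^-12 M
Check: 2s = 1.3 x 10^-11 ≪ 0.83, so the approximation is valid.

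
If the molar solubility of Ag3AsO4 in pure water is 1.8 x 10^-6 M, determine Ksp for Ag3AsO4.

Ag3AsO4(s) ⇌ 3 Ag^+ + AsO4^3-
With molar solubility s: [Ag^+] = 3s, [AsO4^3-] = s.
Ksp = [Ag^+]^3[AsO4^3-]
Ksp = (3s)^3s = 27s^4
With s = 1.8 x 10^-6: Ksp = 2.8 × 10^-22

2.8e-22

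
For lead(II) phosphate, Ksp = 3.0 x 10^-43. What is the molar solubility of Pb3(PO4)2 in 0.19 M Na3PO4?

Pb3(PO4)2(s) ⇌ 3 Pb^2+ + 2 PO4^3-
Ksp = [Pb^2+]^3[PO4^3-]^2
If s mol/L dissolves here, [Pb^2+] = 3s, [PO4^3-] = 0.19 + 2s ≈ 0.19 (since PO4^3- from Na3PO4 dominates).
Ksp ≈ (3s)^3 × (0.19)^2
s = 6.8 x 10^-15 M
Check: 2s = 1.4 × 10^-14 ≪ 0.19, so the approximation is valid.

6.8 × 10^-15 M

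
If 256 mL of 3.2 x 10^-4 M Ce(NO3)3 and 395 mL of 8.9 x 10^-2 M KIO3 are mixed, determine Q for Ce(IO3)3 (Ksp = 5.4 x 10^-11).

Q ≈ 2.0 × 10^-8

Total volume = 256 + 395 = 651 mL.
[Ce^3+] = 3.2 × 10^-4 × (256/651) = 1.26 × 10^-4 M
[IO3^-] = 8.9 × 10^-2 × (395/651) = 5.40 x 10^-2 M
Ce(IO3)3(s) ⇌ Ce^3+ + 3 IO3^-, so Q = [Ce^3+][IO3^-]^3
Q = (1.26 x 10^-4)(5.40 × 10^-2)^3 = 2.0 × 10^-8
Q > Ksp, so Ce(IO3)3 will precipitate.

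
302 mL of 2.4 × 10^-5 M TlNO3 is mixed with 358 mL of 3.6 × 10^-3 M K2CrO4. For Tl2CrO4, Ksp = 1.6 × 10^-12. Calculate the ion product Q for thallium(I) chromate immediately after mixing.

2.4 × 10^-13

Total volume = 302 + 358 = 660 mL.
[Tl^+] = 2.4 × 10^-5 × (302/660) = 1.10 x 10^-5 M
[CrO4^2-] = 3.6 × 10^-3 × (358/660) = 1.95 x 10^-3 M
Tl2CrO4(s) <=> 2 Tl^+(aq) + CrO4^2-(aq), so Q = [Tl^+]^2[CrO4^2-]
Q = (1.10 x 10^-5)^2(1.95 × 10^-3) = 2.4 × 10^-13
Q < Ksp, so no precipitate of Tl2CrO4 forms.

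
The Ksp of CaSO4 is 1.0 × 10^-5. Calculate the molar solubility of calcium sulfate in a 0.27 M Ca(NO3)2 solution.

CaSO4(s) <=> Ca^2+(aq) + SO4^2-(aq)
Ksp = [Ca^2+][SO4^2-]
If s mol/L dissolves here, [Ca^2+] = 0.27 + s ≈ 0.27, [SO4^2-] = s (common-ion effect: Ca^2+ is already 0.27 M).
Ksp ≈ 0.27 × s
s = 3.7 × 10^-5 M
Check: s = 3.7 x 10^-5 ≪ 0.27, so the approximation is valid.

s = 3.7 x 10^-5 M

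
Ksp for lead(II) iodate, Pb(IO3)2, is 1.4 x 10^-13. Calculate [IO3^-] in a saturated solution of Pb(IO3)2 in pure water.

6.5 x 10^-5 M

Pb(IO3)2(s) ⇌ Pb^2+ + 2 IO3^-
Ksp = [Pb^2+][IO3^-]^2
With molar solubility s: [Pb^2+] = s, [IO3^-] = 2s.
Ksp = s(2s)^2 = 4s^3
s^3 = 1.4 x 10^-13 / 4, so s = 3.27 × 10^-5 M
[IO3^-] = 2s = 6.5 × 10^-5 M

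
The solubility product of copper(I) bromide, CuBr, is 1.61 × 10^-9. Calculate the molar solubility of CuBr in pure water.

CuBr(s) ⇌ Cu^+ + Br^-
Ksp = [Cu^+][Br^-]
With molar solubility s: [Cu^+] = s, [Br^-] = s.
Ksp = s^2
s = √(1.61 × 10^-9) = 4.01 × 10^-5 M

4.01e-5 M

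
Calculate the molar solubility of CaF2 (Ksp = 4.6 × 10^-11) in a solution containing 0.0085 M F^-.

CaF2(s) <=> Ca^2+(aq) + 2 F^-(aq)
Ksp = [Ca^2+][F^-]^2
Let s = moles of CaF2 that dissolve per litre. [Ca^2+] = s, [F^-] = 0.0085 + 2s ≈ 0.0085 (Ksp is small, so little additional dissolves).
Ksp ≈ s × (0.0085)^2
s = 6.4 × 10^-7 M
Check: 2s = 1.3 x 10^-6 ≪ 0.0085, so the approximation is valid.

6.4 × 10^-7 M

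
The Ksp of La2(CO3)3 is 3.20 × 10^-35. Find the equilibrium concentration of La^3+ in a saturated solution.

La2(CO3)3(s) <=> 2 La^3+(aq) + 3 CO3^2-(aq)
Ksp = [La^3+]^2[CO3^2-]^3
If s mol/L of La2(CO3)3 dissolves, [La^3+] = 2s and [CO3^2-] = 3s.
Substituting: Ksp = (2s)^2(3s)^3 = 108s^5
s^5 = 3.20 × 10^-35 / 108, so s = 4.947 × 10^-8 M
[La^3+] = 2s = 9.89 x 10^-8 M

9.89 x 10^-8 M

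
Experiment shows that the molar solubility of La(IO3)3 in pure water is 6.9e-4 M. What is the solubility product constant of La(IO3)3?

Ksp = 6.1 × 10^-12

La(IO3)3(s) ⇌ La^3+(aq) + 3 IO3^-(aq)
With molar solubility s: [La^3+] = s, [IO3^-] = 3s.
Ksp = [La^3+][IO3^-]^3
So Ksp = s × (3s)^3 = 27s^4
Ksp = 27 × (6.9 × 10^-4)^4 = 6.1 x 10^-12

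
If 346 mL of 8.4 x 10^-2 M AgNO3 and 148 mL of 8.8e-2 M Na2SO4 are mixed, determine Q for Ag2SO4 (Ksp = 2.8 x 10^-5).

Q ≈ 9.1 × 10^-5

Total volume = 346 + 148 = 494 mL.
[Ag^+] = 8.4 x 10^-2 × (346/494) = 5.88 × 10^-2 M
[SO4^2-] = 8.8 x 10^-2 × (148/494) = 2.64 × 10^-2 M
Ag2SO4(s) ⇌ 2 Ag^+(aq) + SO4^2-(aq), so Q = [Ag^+]^2[SO4^2-]
Q = (5.88 × 10^-2)^2(2.64 × 10^-2) = 9.1 × 10^-5
Q > Ksp, so Ag2SO4 will precipitate.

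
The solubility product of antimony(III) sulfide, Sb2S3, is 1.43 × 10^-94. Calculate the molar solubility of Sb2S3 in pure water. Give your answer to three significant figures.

s = 6.67e-20 M

Sb2S3(s) <=> 2 Sb^3+(aq) + 3 S^2-(aq)
Ksp = [Sb^3+]^2[S^2-]^3
If s mol/L of Sb2S3 dissolves, [Sb^3+] = 2s and [S^2-] = 3s.
Ksp = (2s)^2(3s)^3 = 108s^5
Solving, s = (1.43 × 10^-94/108)^(1/5) = 6.67 × 10^-20 M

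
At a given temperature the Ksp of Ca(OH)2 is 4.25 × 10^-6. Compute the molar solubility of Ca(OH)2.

Ca(OH)2(s) ⇌ Ca^2+ + 2 OH^-
Ksp = [Ca^2+][OH^-]^2
If s mol/L of Ca(OH)2 dissolves, [Ca^2+] = s and [OH^-] = 2s.
Substituting: Ksp = s(2s)^2 = 4s^3
s = (4.25 × 10^-6 / 4)^(1/3) = 1.02 × 10^-2 M

s ≈ 0.0102 M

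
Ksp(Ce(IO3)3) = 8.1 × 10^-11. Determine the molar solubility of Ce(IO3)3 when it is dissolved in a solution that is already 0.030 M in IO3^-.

3.0 × 10^-6 M

Ce(IO3)3(s) ⇌ Ce^3+ + 3 IO3^-
Ksp = [Ce^3+][IO3^-]^3
Let s be the molar solubility in this solution. [Ce^3+] = s, [IO3^-] = 0.030 + 3s ≈ 0.030 (common-ion effect: IO3^- is already 0.030 M).
Ksp ≈ s × (0.030)^3
s = 3.0 × 10^-6 M
Check: 3s = 9.0 × 10^-6 ≪ 0.030, so the approximation is valid.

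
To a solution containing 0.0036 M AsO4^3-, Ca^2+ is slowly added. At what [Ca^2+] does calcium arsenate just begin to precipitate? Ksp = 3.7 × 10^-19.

Ca3(AsO4)2(s) ⇌ 3 Ca^2+ + 2 AsO4^3-
Ksp = [Ca^2+]^3[AsO4^3-]^2
Precipitation begins when Q = Ksp. With [AsO4^3-] = 0.0036 M:
3.7 × 10^-19 = (0.0036)^2 × [Ca^2+]^3
[Ca^2+] = (3.7 × 10^-19 / 1.30 x 10^-5)^(1/3) = 3.1 x 10^-5 M

[Ca^2+] = 3.1 × 10^-5 M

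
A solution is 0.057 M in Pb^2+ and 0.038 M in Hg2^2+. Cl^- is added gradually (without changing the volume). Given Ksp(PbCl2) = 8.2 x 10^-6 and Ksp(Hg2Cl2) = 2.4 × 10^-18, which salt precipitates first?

Hg2Cl2

Precipitation of each salt starts when its ion product equals its Ksp.
For PbCl2: 8.2 x 10^-6 = 0.057 × [Cl^-]^2  ⇒  [Cl^-] = 1.2 × 10^-2 M.
For Hg2Cl2: 2.4 × 10^-18 = 0.038 × [Cl^-]^2  ⇒  [Cl^-] = 7.9 × 10^-9 M.
The salt with the lower threshold [Cl^-] precipitates first: Hg2Cl2.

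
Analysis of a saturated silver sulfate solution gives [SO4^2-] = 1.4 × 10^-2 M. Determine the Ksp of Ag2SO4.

Ksp = 1.1e-5

Ag2SO4(s) <=> 2 Ag^+ + SO4^2-
Stoichiometry gives [Ag^+] = (2/1)[SO4^2-] = 2.80 × 10^-2 M.
Ksp = [Ag^+]^2[SO4^2-]
Ksp = (2.80 × 10^-2)^2 × 1.4 × 10^-2 = 1.1 x 10^-5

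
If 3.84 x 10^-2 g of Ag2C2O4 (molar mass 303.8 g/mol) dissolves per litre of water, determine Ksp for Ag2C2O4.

Ksp = 8.08 x 10^-12

Molar solubility s = (3.84 × 10^-2 g/L) / (303.8 g/mol) = 1.264 × 10^-4 M.
Ag2C2O4(s) <=> 2 Ag^+(aq) + C2O4^2-(aq)
If s mol/L of Ag2C2O4 dissolves, [Ag^+] = 2s and [C2O4^2-] = s.
Ksp = [Ag^+]^2[C2O4^2-]
So Ksp = (2s)^2 × s = 4s^3
Ksp = 4 × (1.264 × 10^-4)^3 = 8.08 x 10^-12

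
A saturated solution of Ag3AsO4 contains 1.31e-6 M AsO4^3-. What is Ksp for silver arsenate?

7.95 × 10^-23

Ag3AsO4(s) <=> 3 Ag^+(aq) + AsO4^3-(aq)
Stoichiometry gives [Ag^+] = (3/1)[AsO4^3-] = 3.930 × 10^-6 M.
Ksp = [Ag^+]^3[AsO4^3-]
Ksp = (3.930 x 10^-6)^3 × 1.31 × 10^-6 = 7.95 × 10^-23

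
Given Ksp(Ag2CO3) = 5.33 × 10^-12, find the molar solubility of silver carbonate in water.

s = 1.10 x 10^-4 M

Ag2CO3(s) ⇌ 2 Ag^+ + CO3^2-
Ksp = [Ag^+]^2[CO3^2-]
If s mol/L of Ag2CO3 dissolves, [Ag^+] = 2s and [CO3^2-] = s.
Substituting: Ksp = (2s)^2s = 4s^3
s = (5.33 × 10^-12 / 4)^(1/3) = 1.10 × 10^-4 M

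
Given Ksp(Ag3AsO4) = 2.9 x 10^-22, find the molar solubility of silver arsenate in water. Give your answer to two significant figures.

Ag3AsO4(s) <=> 3 Ag^+(aq) + AsO4^3-(aq)
Ksp = [Ag^+]^3[AsO4^3-]
If s mol/L of Ag3AsO4 dissolves, [Ag^+] = 3s and [AsO4^3-] = s.
Substituting: Ksp = (3s)^3s = 27s^4
s = (2.9 x 10^-22 / 27)^(1/4) = 1.8 × 10^-6 M

1.8 × 10^-6 M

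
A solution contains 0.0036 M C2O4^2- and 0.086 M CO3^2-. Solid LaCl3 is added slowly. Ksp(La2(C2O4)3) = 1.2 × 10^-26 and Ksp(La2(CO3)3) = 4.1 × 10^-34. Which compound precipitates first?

Each salt begins to precipitate when Q = Ksp, i.e. when [La^3+] reaches its threshold.
For La2(C2O4)3: 1.2 × 10^-26 = (0.0036)^3 × [La^3+]^2  ⇒  [La^3+] = 5.1 × 10^-10 M.
For La2(CO3)3: 4.1 × 10^-34 = (0.086)^3 × [La^3+]^2  ⇒  [La^3+] = 8.0 × 10^-16 M.
The salt with the lower threshold [La^3+] precipitates first: La2(CO3)3.

La2(CO3)3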